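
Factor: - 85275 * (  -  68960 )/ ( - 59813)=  - 2^5*3^2*5^3*13^( - 1)*43^( - 1)*107^( - 1)*379^1*431^1  =  -5880564000/59813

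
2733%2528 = 205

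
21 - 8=13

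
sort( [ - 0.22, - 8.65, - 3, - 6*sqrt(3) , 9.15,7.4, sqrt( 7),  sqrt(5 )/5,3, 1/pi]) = [ - 6*sqrt( 3 ), - 8.65, - 3,-0.22,1/pi,sqrt(5 )/5,sqrt( 7 ), 3, 7.4, 9.15]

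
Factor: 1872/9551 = 2^4*3^2*13^1 * 9551^ ( - 1)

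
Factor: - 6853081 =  - 6853081^1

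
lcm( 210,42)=210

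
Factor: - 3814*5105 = -19470470 = - 2^1*5^1*1021^1*1907^1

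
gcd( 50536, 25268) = 25268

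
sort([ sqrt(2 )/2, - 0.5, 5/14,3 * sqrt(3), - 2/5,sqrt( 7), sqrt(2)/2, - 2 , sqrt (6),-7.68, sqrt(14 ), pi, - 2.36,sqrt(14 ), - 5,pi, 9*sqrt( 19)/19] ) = [ - 7.68, - 5,-2.36, -2,  -  0.5, -2/5,5/14 , sqrt(2) /2, sqrt(2)/2,9  *  sqrt ( 19) /19,sqrt (6), sqrt(7 ), pi,pi , sqrt( 14 ),sqrt(14 ), 3*sqrt(3 )]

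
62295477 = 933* 66769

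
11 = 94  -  83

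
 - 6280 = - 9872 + 3592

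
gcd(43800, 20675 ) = 25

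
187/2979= 187/2979=0.06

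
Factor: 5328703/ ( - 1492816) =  - 2^ ( - 4)*13^( - 1)*37^1*59^1*2441^1*7177^( -1)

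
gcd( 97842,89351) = 1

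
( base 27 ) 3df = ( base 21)5GC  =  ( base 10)2553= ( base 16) 9f9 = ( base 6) 15453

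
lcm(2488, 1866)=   7464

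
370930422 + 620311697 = 991242119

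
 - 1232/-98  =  12 + 4/7 =12.57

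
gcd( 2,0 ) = 2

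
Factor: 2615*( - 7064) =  - 18472360 = -2^3*5^1 * 523^1*883^1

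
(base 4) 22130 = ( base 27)OK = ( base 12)478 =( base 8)1234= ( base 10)668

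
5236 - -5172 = 10408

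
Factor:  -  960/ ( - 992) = 30/31= 2^1 *3^1 * 5^1 * 31^( -1 ) 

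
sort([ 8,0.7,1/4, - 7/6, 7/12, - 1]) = [ - 7/6, - 1 , 1/4,7/12,0.7,8 ] 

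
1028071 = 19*54109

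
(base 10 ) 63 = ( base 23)2h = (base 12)53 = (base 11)58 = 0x3f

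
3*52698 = 158094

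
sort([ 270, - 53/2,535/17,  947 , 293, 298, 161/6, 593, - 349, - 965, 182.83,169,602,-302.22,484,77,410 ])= [ - 965,-349 ,- 302.22 , - 53/2,161/6,535/17,77,169,182.83, 270, 293, 298,410, 484,593,602,947] 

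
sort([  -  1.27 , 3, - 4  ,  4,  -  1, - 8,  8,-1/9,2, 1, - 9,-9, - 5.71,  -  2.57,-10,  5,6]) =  [  -  10, - 9 , - 9 , - 8, - 5.71, - 4, - 2.57, - 1.27, - 1,-1/9,1,2,3,4, 5, 6,8 ] 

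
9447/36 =262  +  5/12 = 262.42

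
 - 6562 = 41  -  6603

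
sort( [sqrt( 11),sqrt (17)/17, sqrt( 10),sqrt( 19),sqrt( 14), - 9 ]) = [ - 9,  sqrt( 17)/17,sqrt( 10), sqrt(11), sqrt( 14),sqrt( 19) ]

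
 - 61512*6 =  - 369072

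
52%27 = 25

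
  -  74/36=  - 37/18 = -2.06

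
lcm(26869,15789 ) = 1531533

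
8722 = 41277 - 32555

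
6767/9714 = 6767/9714 = 0.70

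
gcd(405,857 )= 1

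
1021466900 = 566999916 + 454466984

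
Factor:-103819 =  - 17^1*31^1*197^1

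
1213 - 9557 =  -  8344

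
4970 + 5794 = 10764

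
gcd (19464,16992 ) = 24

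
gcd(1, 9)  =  1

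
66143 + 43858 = 110001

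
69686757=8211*8487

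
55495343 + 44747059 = 100242402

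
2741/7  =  391 + 4/7   =  391.57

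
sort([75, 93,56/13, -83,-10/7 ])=[ - 83, - 10/7,56/13,75,93]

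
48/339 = 16/113 = 0.14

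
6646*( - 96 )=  - 638016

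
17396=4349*4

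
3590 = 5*718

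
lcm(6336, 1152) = 12672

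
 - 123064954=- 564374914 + 441309960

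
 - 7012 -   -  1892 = - 5120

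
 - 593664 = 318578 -912242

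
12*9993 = 119916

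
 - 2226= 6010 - 8236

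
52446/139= 377 + 43/139 =377.31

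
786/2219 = 786/2219 = 0.35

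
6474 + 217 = 6691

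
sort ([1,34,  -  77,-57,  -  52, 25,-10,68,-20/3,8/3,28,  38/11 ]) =[ - 77, - 57,  -  52,  -  10,  -  20/3,1,  8/3,38/11,  25,28,34, 68 ] 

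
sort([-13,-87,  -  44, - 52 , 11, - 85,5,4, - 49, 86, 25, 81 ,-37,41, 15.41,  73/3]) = [ - 87 , - 85, - 52, - 49,  -  44 , - 37,-13,  4,5, 11,15.41,73/3, 25,41, 81,86]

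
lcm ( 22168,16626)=66504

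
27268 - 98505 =  -  71237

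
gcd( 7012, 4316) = 4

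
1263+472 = 1735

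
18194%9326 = 8868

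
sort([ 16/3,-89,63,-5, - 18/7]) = [ - 89, - 5 ,- 18/7,16/3, 63]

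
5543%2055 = 1433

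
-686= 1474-2160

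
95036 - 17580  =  77456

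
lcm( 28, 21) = 84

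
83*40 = 3320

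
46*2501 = 115046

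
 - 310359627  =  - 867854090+557494463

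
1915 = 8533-6618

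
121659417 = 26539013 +95120404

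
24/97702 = 12/48851 =0.00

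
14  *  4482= 62748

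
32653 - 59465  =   - 26812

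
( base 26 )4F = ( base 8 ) 167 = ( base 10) 119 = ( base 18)6b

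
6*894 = 5364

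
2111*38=80218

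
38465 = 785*49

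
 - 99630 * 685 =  - 68246550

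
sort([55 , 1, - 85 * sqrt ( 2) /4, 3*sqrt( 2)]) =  [ - 85 * sqrt(2) /4 , 1,3*sqrt ( 2),55]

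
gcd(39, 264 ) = 3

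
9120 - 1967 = 7153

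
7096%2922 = 1252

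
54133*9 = 487197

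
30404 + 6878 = 37282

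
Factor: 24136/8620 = 14/5 = 2^1*5^( - 1 ) *7^1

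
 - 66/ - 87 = 22/29 = 0.76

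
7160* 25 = 179000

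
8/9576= 1/1197 = 0.00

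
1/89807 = 1/89807 =0.00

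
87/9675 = 29/3225 = 0.01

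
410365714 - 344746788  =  65618926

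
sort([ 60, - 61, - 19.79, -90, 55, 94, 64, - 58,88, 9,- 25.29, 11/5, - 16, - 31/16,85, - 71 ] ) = [ - 90,-71, - 61, - 58, - 25.29, - 19.79, - 16,  -  31/16  ,  11/5,9, 55,60,  64, 85, 88,94]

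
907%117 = 88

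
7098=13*546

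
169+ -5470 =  - 5301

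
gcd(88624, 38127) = 1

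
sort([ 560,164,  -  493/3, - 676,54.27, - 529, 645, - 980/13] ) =[ - 676 ,-529 , - 493/3, - 980/13,54.27, 164, 560,645]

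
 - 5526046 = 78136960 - 83663006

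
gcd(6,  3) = 3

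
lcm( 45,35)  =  315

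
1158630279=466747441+691882838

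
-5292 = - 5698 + 406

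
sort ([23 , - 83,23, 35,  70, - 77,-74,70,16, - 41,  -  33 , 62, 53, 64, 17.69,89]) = [ - 83, - 77,-74, - 41, - 33, 16,17.69, 23, 23,35,53,62,64,  70,70,89 ] 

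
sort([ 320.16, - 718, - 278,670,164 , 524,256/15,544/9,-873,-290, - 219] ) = [ - 873  , - 718,-290, - 278, - 219, 256/15,544/9,164, 320.16, 524 , 670]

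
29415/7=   29415/7 = 4202.14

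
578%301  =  277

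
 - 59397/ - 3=19799 + 0/1= 19799.00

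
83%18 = 11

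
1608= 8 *201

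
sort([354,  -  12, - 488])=[ - 488, - 12, 354] 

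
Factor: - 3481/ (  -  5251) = 59/89 =59^1*89^(-1)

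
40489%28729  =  11760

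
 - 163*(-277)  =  45151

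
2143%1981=162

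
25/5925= 1/237  =  0.00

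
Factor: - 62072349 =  - 3^1*43^1 * 481181^1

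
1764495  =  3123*565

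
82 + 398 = 480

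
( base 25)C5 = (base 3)102022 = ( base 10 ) 305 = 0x131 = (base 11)258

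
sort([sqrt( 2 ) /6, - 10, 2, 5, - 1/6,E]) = [-10, - 1/6,sqrt( 2)/6,  2, E, 5 ] 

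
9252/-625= -15 + 123/625 = - 14.80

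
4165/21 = 595/3=198.33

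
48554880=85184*570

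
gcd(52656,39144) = 24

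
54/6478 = 27/3239=0.01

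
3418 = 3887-469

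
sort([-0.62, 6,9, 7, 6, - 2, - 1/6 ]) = [ -2, - 0.62, - 1/6,6,6, 7, 9 ]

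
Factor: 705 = 3^1*5^1 *47^1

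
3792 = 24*158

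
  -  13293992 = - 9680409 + - 3613583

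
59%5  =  4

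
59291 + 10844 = 70135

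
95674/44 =47837/22 = 2174.41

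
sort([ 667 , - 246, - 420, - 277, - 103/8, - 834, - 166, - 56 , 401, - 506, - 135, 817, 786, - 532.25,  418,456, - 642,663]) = [ - 834, - 642, - 532.25, - 506, - 420, - 277,  -  246, - 166, - 135, - 56, - 103/8,401,418,456,663  ,  667,786, 817] 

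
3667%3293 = 374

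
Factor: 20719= 20719^1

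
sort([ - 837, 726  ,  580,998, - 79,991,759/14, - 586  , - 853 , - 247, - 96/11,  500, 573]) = [ - 853, - 837, - 586,-247, - 79, - 96/11,759/14, 500,573,580,726,991,998]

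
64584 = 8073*8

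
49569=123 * 403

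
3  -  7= - 4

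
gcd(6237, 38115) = 693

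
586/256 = 2 + 37/128 = 2.29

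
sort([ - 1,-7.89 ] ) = [ - 7.89, - 1]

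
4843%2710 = 2133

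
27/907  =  27/907 = 0.03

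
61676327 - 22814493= 38861834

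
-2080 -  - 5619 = 3539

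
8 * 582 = 4656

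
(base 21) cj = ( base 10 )271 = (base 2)100001111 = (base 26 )ab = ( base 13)17b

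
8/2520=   1/315 = 0.00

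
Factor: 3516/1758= 2^1 = 2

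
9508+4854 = 14362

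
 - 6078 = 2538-8616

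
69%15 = 9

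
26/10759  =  26/10759 = 0.00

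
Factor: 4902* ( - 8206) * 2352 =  - 2^6* 3^2 * 7^2* 11^1*19^1*43^1 * 373^1 =- 94611109824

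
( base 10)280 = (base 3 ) 101101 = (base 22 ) cg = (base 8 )430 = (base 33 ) 8g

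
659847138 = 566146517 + 93700621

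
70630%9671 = 2933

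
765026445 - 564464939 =200561506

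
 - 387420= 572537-959957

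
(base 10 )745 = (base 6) 3241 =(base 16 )2e9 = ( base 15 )34a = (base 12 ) 521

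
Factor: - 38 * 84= - 2^3 * 3^1*7^1*19^1 = - 3192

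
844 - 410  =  434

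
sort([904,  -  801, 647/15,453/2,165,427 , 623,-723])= [-801, - 723,647/15, 165 , 453/2,427,623, 904]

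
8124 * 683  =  5548692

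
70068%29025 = 12018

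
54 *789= 42606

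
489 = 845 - 356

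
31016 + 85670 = 116686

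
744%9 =6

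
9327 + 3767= 13094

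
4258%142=140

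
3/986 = 3/986 = 0.00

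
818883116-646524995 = 172358121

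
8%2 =0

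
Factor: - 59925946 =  - 2^1*59^1 * 167^1 * 3041^1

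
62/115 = 62/115  =  0.54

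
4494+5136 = 9630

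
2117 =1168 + 949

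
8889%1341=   843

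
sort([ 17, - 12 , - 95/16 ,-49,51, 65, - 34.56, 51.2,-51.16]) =[-51.16,-49,  -  34.56,-12,-95/16, 17, 51,51.2 , 65]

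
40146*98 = 3934308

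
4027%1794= 439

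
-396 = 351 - 747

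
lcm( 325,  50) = 650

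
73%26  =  21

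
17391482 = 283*61454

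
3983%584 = 479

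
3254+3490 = 6744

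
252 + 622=874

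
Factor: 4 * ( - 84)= -2^4 * 3^1 * 7^1= -336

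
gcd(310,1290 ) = 10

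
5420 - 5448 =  - 28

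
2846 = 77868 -75022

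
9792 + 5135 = 14927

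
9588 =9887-299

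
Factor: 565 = 5^1*113^1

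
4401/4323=1467/1441 = 1.02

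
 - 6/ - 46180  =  3/23090 = 0.00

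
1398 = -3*( - 466)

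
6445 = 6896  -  451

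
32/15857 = 32/15857 =0.00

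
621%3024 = 621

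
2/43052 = 1/21526 = 0.00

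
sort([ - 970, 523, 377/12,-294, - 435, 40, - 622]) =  [ - 970, - 622, - 435 ,- 294,  377/12 , 40, 523]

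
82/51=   1 + 31/51=1.61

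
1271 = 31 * 41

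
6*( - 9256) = -55536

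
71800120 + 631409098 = 703209218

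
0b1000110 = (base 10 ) 70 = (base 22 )34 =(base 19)3d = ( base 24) 2M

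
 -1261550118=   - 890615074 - 370935044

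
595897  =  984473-388576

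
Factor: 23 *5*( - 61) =  -  5^1*23^1 * 61^1 =- 7015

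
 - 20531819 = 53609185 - 74141004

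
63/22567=63/22567 = 0.00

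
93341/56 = 1666 + 45/56 = 1666.80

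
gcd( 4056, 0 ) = 4056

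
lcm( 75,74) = 5550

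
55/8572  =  55/8572 = 0.01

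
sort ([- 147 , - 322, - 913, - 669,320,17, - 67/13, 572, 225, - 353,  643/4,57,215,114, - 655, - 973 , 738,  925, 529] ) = [ - 973, - 913, - 669, - 655, - 353,  -  322, - 147, - 67/13,17,57,114, 643/4,215,225,  320,529 , 572, 738,  925]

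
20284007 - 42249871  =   - 21965864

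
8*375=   3000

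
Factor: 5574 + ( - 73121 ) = -67547^1= - 67547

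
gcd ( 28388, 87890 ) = 94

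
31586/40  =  15793/20 = 789.65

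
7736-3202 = 4534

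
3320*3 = 9960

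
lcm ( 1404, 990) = 77220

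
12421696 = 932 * 13328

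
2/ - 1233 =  - 1  +  1231/1233  =  -  0.00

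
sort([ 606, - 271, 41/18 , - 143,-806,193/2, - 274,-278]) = [ - 806  , - 278,-274, - 271, - 143,41/18,193/2,606 ]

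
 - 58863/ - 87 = 19621/29 = 676.59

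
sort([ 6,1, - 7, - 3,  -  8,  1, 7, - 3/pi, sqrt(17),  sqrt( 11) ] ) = [ -8 , -7 ,-3, - 3/pi, 1,1,sqrt(11), sqrt( 17),6, 7] 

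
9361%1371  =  1135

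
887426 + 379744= 1267170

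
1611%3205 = 1611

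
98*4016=393568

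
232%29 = 0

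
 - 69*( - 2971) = 204999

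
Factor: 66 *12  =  792 = 2^3*3^2*11^1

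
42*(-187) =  - 7854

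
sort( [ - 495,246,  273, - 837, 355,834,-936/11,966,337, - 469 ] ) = [ - 837,-495, - 469, - 936/11,246,  273, 337 , 355 , 834 , 966]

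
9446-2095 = 7351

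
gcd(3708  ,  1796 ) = 4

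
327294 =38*8613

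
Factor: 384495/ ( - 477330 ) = - 25633/31822 = - 2^ ( - 1)*7^( - 1 )*2273^(- 1)*25633^1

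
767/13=59 = 59.00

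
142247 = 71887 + 70360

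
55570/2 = 27785 = 27785.00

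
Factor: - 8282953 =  - 7^1  *1183279^1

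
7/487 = 7/487 = 0.01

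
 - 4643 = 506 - 5149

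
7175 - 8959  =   - 1784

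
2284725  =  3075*743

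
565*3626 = 2048690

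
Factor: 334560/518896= 510/791  =  2^1*3^1*5^1*7^(-1 )*17^1*113^( - 1 )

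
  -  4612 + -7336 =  - 11948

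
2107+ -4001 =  -1894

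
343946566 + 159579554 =503526120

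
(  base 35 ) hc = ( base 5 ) 4412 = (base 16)25f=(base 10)607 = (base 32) IV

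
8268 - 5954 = 2314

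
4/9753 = 4/9753 = 0.00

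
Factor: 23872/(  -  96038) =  - 2^5*31^( - 1 )*373^1*1549^( - 1) = - 11936/48019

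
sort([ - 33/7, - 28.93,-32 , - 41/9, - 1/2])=[ - 32, - 28.93 , - 33/7, - 41/9, - 1/2]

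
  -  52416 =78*( - 672)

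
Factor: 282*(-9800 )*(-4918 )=13591384800  =  2^5*3^1*5^2 * 7^2*47^1*2459^1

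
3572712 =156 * 22902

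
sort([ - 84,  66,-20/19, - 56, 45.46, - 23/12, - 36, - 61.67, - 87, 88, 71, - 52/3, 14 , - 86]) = [ - 87, - 86, - 84, - 61.67, - 56, - 36,-52/3, - 23/12, - 20/19, 14,  45.46,  66, 71 , 88 ]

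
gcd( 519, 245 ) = 1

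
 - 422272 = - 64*6598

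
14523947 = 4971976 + 9551971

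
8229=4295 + 3934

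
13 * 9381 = 121953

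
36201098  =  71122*509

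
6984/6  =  1164 = 1164.00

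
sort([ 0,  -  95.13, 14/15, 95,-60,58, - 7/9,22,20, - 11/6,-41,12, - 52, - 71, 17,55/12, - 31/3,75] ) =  [ - 95.13,-71,- 60, - 52,-41,  -  31/3, - 11/6, - 7/9,0, 14/15, 55/12, 12, 17,  20, 22, 58, 75, 95 ]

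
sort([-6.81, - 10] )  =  [ - 10, - 6.81 ]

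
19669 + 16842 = 36511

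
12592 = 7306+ 5286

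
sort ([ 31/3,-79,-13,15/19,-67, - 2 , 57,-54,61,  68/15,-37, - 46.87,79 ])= [-79,-67,  -  54, - 46.87, -37,  -  13, - 2, 15/19,68/15, 31/3,57,  61,79]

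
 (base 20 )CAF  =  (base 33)4jw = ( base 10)5015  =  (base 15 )1745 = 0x1397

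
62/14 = 4 + 3/7 = 4.43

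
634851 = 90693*7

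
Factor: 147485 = 5^1*13^1*2269^1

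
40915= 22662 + 18253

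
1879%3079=1879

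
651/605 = 1 + 46/605 = 1.08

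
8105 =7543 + 562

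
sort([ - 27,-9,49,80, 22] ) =[- 27, - 9,  22, 49 , 80 ] 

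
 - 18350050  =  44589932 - 62939982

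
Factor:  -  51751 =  - 7^1*  7393^1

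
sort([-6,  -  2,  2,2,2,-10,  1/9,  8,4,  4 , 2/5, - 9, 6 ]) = [ - 10, - 9,-6 ,  -  2,  1/9,  2/5,2 , 2,  2  ,  4,4, 6,  8] 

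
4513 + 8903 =13416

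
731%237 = 20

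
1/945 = 1/945 = 0.00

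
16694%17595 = 16694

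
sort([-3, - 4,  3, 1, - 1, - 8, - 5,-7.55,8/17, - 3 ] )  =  [ - 8 , - 7.55, - 5, - 4,  -  3,-3, - 1,  8/17,1,3 ]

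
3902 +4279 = 8181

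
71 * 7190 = 510490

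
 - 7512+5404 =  - 2108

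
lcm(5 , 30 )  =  30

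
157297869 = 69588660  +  87709209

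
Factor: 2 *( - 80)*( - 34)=2^6*5^1 * 17^1 = 5440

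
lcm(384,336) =2688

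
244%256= 244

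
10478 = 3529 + 6949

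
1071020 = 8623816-7552796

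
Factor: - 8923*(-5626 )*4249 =213303190702 = 2^1*7^1 * 29^1*97^1*607^1*8923^1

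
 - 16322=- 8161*2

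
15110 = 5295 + 9815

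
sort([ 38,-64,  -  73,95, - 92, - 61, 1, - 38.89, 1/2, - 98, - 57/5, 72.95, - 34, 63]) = [ - 98, -92, - 73, - 64, - 61, - 38.89, - 34,-57/5,1/2, 1,38, 63, 72.95,95 ] 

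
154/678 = 77/339 = 0.23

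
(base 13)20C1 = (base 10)4551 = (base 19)CBA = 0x11c7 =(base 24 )7LF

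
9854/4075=9854/4075=   2.42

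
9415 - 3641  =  5774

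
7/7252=1/1036 = 0.00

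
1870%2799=1870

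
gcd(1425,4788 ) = 57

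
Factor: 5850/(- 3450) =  - 3^1*13^1*23^(  -  1 ) = - 39/23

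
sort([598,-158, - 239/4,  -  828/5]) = [ - 828/5, - 158, - 239/4 , 598] 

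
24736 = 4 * 6184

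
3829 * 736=2818144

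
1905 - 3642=-1737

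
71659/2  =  71659/2  =  35829.50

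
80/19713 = 80/19713 = 0.00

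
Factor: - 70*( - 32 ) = 2^6*5^1*7^1 = 2240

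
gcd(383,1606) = 1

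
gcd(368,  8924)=92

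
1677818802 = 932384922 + 745433880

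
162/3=54 = 54.00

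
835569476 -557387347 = 278182129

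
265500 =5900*45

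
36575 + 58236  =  94811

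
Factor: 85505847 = 3^1*7^1*941^1*4327^1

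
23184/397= 58 + 158/397 = 58.40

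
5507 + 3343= 8850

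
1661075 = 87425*19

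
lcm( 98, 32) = 1568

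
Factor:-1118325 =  - 3^1*5^2*13^1*31^1 * 37^1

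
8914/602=14 + 243/301 =14.81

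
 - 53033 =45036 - 98069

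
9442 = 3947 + 5495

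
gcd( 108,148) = 4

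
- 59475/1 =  - 59475 =- 59475.00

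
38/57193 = 38/57193 = 0.00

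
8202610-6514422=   1688188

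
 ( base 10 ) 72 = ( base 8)110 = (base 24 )30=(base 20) 3c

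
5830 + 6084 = 11914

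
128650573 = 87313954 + 41336619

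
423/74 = 5 + 53/74  =  5.72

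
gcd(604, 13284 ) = 4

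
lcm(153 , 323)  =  2907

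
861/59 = 14 +35/59  =  14.59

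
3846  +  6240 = 10086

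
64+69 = 133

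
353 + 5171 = 5524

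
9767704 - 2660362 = 7107342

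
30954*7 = 216678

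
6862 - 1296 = 5566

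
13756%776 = 564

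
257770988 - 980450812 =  - 722679824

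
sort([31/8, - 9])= [ - 9,31/8]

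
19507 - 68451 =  - 48944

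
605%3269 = 605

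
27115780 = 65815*412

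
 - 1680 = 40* ( - 42 ) 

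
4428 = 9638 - 5210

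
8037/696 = 2679/232 = 11.55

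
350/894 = 175/447=0.39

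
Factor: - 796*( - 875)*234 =162981000 = 2^3*3^2*5^3*7^1* 13^1* 199^1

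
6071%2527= 1017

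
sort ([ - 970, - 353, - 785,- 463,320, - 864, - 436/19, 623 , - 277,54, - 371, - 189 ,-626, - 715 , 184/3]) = [ - 970,-864, - 785, - 715, - 626, - 463,  -  371, - 353, - 277 ,-189, - 436/19, 54,184/3,320,623]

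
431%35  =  11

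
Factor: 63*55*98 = 2^1*3^2*5^1 * 7^3*11^1 = 339570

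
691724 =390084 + 301640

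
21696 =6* 3616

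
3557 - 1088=2469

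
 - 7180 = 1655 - 8835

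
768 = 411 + 357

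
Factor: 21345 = 3^1*5^1*1423^1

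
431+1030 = 1461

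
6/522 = 1/87 = 0.01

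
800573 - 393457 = 407116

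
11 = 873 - 862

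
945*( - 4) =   -  3780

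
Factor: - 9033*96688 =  - 2^4*3^1*3011^1*6043^1=-873382704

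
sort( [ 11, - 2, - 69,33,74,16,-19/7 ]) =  [ - 69,-19/7,  -  2,11,16,33, 74]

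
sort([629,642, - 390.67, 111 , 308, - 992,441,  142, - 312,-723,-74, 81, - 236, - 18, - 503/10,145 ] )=[ -992, - 723 ,-390.67, - 312, - 236,  -  74, - 503/10, - 18, 81,  111, 142,  145,308 , 441, 629,642 ]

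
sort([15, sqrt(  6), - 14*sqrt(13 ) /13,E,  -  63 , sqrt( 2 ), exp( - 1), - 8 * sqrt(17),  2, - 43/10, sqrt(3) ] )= [ - 63, - 8  *  sqrt ( 17 ), -43/10, -14*sqrt(13 )/13, exp ( - 1), sqrt(2 ),sqrt(3),2, sqrt ( 6 ),E, 15]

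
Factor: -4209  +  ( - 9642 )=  -3^6*19^1 = - 13851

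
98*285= 27930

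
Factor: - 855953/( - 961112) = 2^( - 3) *7^1*17^ (-1 ) * 37^(- 1) * 191^(-1) * 122279^1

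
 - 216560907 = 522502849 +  - 739063756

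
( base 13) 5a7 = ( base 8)1726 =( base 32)UM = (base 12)69A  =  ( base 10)982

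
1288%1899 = 1288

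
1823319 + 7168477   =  8991796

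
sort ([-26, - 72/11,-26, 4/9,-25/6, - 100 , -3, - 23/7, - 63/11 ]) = [ - 100, -26 , - 26,-72/11, - 63/11 , - 25/6, - 23/7, -3,4/9 ] 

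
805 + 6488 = 7293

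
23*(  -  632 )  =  -14536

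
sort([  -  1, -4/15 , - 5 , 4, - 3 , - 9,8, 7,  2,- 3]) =[ - 9, - 5,- 3 , - 3, - 1, - 4/15,  2,4, 7,8] 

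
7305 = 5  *1461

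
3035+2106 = 5141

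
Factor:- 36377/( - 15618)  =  2^( - 1 )*3^( - 1)*11^1*19^( - 1 )*137^( - 1 )*3307^1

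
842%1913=842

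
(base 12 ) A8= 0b10000000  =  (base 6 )332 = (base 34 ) 3q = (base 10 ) 128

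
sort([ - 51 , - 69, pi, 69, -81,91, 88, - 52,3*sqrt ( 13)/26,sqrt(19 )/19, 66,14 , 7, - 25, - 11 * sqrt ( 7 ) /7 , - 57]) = [ - 81, - 69, - 57 , - 52,-51, - 25 , - 11*sqrt ( 7 )/7 , sqrt(19 ) /19 , 3 * sqrt ( 13 ) /26 , pi,  7,14,  66,69 , 88,91]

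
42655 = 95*449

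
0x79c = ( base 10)1948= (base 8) 3634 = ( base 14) 9D2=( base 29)295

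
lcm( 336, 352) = 7392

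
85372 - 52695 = 32677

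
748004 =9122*82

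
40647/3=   13549 = 13549.00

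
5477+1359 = 6836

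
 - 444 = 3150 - 3594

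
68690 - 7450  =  61240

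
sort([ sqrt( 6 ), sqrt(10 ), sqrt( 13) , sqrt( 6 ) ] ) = [sqrt( 6), sqrt( 6 ) , sqrt( 10 ), sqrt( 13) ]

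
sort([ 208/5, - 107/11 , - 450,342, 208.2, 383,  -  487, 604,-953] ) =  [ - 953, - 487 ,-450,-107/11, 208/5, 208.2, 342, 383,604 ]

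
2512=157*16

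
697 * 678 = 472566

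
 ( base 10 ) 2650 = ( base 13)128b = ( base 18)834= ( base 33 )2EA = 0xA5A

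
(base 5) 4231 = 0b1000110110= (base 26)lk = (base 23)11e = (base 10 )566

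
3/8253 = 1/2751 = 0.00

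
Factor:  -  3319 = - 3319^1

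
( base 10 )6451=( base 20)g2b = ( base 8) 14463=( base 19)HGA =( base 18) 11G7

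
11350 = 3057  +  8293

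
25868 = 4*6467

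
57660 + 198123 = 255783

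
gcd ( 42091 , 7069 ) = 1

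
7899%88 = 67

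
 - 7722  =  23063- 30785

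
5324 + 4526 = 9850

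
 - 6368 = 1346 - 7714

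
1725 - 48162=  - 46437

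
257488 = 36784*7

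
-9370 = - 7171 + -2199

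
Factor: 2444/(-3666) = -2^1*3^ ( - 1 ) = -2/3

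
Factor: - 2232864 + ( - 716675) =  - 2949539^1 = - 2949539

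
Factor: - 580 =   -  2^2*5^1*29^1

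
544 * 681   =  370464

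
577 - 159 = 418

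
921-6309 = - 5388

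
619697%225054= 169589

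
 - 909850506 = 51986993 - 961837499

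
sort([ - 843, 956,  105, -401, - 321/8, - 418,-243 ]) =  [ - 843, - 418, - 401, - 243,  -  321/8, 105, 956] 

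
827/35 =23 + 22/35 = 23.63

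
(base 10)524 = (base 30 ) HE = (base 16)20C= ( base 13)314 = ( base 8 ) 1014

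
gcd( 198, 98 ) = 2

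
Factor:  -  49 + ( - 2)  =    -  3^1*17^1= - 51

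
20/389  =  20/389  =  0.05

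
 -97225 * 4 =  - 388900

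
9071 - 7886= 1185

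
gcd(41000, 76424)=328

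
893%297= 2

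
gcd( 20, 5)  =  5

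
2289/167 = 2289/167 = 13.71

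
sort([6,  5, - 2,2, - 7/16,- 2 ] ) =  [  -  2 ,- 2, - 7/16,  2,  5, 6 ]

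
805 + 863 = 1668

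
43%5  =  3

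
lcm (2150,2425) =208550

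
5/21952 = 5/21952 = 0.00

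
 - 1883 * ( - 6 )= 11298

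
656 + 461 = 1117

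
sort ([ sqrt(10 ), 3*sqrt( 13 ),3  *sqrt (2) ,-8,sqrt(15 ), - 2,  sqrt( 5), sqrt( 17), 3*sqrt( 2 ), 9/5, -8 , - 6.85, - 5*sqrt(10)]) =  [ - 5*sqrt(10), - 8,- 8,-6.85, - 2,  9/5, sqrt( 5), sqrt( 10),sqrt( 15), sqrt( 17),3*sqrt( 2),3  *  sqrt(2),3*sqrt(13 ) ] 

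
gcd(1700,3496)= 4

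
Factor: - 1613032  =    -  2^3*201629^1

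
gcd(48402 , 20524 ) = 2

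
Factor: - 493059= - 3^1*7^1*53^1*443^1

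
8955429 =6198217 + 2757212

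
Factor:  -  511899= - 3^1 * 170633^1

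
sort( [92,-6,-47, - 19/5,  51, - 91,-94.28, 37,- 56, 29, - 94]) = [ - 94.28  , - 94, - 91,-56, - 47, - 6,-19/5,29,37 , 51, 92 ]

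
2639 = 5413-2774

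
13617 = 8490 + 5127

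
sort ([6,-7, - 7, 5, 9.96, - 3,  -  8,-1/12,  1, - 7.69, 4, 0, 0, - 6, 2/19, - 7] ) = [-8,  -  7.69,-7, - 7, - 7, - 6, - 3 , - 1/12,0, 0, 2/19, 1, 4, 5,6, 9.96 ] 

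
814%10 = 4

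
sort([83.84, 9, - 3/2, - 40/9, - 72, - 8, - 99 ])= [ - 99, - 72,-8, - 40/9 , - 3/2, 9,83.84 ]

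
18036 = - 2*( -9018)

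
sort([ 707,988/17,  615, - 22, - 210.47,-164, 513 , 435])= [ - 210.47,  -  164, - 22, 988/17, 435,513, 615,707 ]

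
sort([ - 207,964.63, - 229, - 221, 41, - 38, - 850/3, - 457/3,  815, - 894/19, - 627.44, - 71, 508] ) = [-627.44 , - 850/3, - 229 ,-221, - 207, - 457/3, - 71, - 894/19,-38, 41,  508, 815, 964.63 ] 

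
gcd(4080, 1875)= 15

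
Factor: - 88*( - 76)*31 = 2^5*11^1* 19^1*31^1 = 207328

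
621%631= 621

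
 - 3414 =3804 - 7218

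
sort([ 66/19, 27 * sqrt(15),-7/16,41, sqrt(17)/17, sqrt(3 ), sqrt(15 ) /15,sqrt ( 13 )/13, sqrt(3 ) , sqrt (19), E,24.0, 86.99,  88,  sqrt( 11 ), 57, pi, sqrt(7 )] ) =[ - 7/16,sqrt ( 17)/17,  sqrt(15) /15, sqrt(13)/13,sqrt( 3), sqrt( 3), sqrt(7),  E,pi,  sqrt (11), 66/19, sqrt ( 19), 24.0, 41,57, 86.99,88, 27*sqrt (15) ]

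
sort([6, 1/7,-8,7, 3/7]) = [ - 8,1/7,3/7,6, 7 ]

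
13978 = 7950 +6028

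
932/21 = 44 + 8/21 = 44.38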